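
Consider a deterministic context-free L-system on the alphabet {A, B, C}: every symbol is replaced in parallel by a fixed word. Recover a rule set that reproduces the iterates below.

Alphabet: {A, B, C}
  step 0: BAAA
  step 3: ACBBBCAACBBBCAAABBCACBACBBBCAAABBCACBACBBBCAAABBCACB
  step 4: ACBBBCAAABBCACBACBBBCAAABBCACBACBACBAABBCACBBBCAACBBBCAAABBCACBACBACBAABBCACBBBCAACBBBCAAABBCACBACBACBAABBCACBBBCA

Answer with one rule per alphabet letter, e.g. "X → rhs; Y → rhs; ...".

  step 3 ⇒ step 4: ACBBBCAACBBBCAAABBCACBACBBBCAAABBCACBACBBBCAAABBCACB ⇒ ACB·BBC·A·A·A·BBC·ACB·ACB·BBC·A·A·A·BBC·ACB·ACB·ACB·A·A·BBC·ACB·BBC·A·ACB·BBC·A·A·A·BBC·ACB·ACB·ACB·A·A·BBC·ACB·BBC·A·ACB·BBC·A·A·A·BBC·ACB·ACB·ACB·A·A·BBC·ACB·BBC·A
    A ↦ ACB
    B ↦ A
    C ↦ BBC

A->ACB, B->A, C->BBC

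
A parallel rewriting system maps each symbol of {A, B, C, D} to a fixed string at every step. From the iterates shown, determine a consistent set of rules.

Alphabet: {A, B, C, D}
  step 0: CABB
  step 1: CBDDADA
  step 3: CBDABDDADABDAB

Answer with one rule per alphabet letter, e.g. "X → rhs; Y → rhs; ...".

A->D, B->DA, C->CB, D->B

  step 0 ⇒ step 1: CABB ⇒ CB·D·DA·DA
    A ↦ D
    B ↦ DA
    C ↦ CB
    D ↦ B  (constrained at step 1)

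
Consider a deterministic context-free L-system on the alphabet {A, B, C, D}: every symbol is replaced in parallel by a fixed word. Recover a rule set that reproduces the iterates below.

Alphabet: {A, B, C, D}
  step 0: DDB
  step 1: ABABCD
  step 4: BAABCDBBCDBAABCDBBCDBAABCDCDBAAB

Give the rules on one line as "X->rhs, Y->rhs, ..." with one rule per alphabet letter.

A->B, B->CD, C->BA, D->AB

  step 0 ⇒ step 1: DDB ⇒ AB·AB·CD
    B ↦ CD
    D ↦ AB
    A ↦ B  (constrained at step 1)
    C ↦ BA  (constrained at step 1)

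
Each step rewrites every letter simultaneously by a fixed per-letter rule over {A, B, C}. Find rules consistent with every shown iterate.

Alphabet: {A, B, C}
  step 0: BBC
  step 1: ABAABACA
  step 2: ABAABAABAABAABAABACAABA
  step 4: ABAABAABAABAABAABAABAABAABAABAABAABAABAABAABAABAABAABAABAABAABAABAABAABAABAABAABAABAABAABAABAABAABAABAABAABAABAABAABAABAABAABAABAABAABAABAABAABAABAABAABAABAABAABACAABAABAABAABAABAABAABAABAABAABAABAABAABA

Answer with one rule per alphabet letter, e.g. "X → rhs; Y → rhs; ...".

A->ABA, B->ABA, C->CA

  step 1 ⇒ step 2: ABAABACA ⇒ ABA·ABA·ABA·ABA·ABA·ABA·CA·ABA
    A ↦ ABA
    B ↦ ABA
    C ↦ CA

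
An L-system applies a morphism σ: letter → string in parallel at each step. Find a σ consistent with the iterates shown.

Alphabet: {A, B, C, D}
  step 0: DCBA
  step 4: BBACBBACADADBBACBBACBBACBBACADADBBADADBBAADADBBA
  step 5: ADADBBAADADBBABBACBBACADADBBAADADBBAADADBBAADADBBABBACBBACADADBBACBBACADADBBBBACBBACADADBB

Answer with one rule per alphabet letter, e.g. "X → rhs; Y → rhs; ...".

A->BB, B->AD, C->A, D->AC

  step 4 ⇒ step 5: BBACBBACADADBBACBBACBBACBBACADADBBADADBBAADADBBA ⇒ AD·AD·BB·A·AD·AD·BB·A·BB·AC·BB·AC·AD·AD·BB·A·AD·AD·BB·A·AD·AD·BB·A·AD·AD·BB·A·BB·AC·BB·AC·AD·AD·BB·AC·BB·AC·AD·AD·BB·BB·AC·BB·AC·AD·AD·BB
    A ↦ BB
    B ↦ AD
    C ↦ A
    D ↦ AC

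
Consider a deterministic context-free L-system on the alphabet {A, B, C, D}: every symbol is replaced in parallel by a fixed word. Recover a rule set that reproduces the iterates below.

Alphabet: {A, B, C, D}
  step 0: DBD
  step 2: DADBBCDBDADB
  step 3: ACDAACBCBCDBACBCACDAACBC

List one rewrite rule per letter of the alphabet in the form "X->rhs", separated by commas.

A->DA, B->BC, C->DB, D->AC

  step 2 ⇒ step 3: DADBBCDBDADB ⇒ AC·DA·AC·BC·BC·DB·AC·BC·AC·DA·AC·BC
    A ↦ DA
    B ↦ BC
    C ↦ DB
    D ↦ AC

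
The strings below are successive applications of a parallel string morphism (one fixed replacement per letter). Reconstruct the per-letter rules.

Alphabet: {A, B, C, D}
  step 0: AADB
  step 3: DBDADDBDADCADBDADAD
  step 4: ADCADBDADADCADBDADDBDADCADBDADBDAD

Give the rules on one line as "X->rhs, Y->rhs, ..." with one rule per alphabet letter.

A->BD, B->C, C->D, D->AD

  step 3 ⇒ step 4: DBDADDBDADCADBDADAD ⇒ AD·C·AD·BD·AD·AD·C·AD·BD·AD·D·BD·AD·C·AD·BD·AD·BD·AD
    A ↦ BD
    B ↦ C
    C ↦ D
    D ↦ AD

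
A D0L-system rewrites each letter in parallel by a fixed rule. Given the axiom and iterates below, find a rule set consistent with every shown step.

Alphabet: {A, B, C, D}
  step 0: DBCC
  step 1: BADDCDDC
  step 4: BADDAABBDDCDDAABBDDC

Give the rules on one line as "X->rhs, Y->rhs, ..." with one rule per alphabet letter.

A->D, B->A, C->DDC, D->B

  step 0 ⇒ step 1: DBCC ⇒ B·A·DDC·DDC
    B ↦ A
    C ↦ DDC
    D ↦ B
    A ↦ D  (constrained at step 1)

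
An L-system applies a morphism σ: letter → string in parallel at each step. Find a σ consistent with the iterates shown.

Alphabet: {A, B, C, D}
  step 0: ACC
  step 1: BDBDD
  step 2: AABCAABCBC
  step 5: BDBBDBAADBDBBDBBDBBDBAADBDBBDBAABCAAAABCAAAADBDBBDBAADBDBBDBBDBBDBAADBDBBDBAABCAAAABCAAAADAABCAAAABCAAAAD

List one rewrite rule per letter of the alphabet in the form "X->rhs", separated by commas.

A->BDB, B->AA, C->D, D->BC

  step 1 ⇒ step 2: BDBDD ⇒ AA·BC·AA·BC·BC
    B ↦ AA
    D ↦ BC
  step 0 ⇒ step 1: ACC ⇒ BDB·D·D
    A ↦ BDB
  step 0 ⇒ step 1: ACC ⇒ BDB·D·D
    C ↦ D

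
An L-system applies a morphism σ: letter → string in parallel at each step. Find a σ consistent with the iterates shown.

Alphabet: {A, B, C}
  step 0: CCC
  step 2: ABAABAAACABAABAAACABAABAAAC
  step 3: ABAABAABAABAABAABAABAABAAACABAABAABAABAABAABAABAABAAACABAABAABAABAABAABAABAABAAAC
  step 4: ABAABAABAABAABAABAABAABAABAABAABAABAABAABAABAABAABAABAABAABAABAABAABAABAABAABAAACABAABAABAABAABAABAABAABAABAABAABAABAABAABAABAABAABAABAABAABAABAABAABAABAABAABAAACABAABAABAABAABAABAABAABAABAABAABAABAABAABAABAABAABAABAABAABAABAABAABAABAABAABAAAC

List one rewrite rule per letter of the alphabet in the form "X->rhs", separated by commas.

  step 3 ⇒ step 4: ABAABAABAABAABAABAABAABAAACABAABAABAABAABAABAABAABAAACABAABAABAABAABAABAABAABAAAC ⇒ ABA·ABA·ABA·ABA·ABA·ABA·ABA·ABA·ABA·ABA·ABA·ABA·ABA·ABA·ABA·ABA·ABA·ABA·ABA·ABA·ABA·ABA·ABA·ABA·ABA·ABA·AAC·ABA·ABA·ABA·ABA·ABA·ABA·ABA·ABA·ABA·ABA·ABA·ABA·ABA·ABA·ABA·ABA·ABA·ABA·ABA·ABA·ABA·ABA·ABA·ABA·ABA·ABA·AAC·ABA·ABA·ABA·ABA·ABA·ABA·ABA·ABA·ABA·ABA·ABA·ABA·ABA·ABA·ABA·ABA·ABA·ABA·ABA·ABA·ABA·ABA·ABA·ABA·ABA·ABA·AAC
    A ↦ ABA
    B ↦ ABA
    C ↦ AAC

A->ABA, B->ABA, C->AAC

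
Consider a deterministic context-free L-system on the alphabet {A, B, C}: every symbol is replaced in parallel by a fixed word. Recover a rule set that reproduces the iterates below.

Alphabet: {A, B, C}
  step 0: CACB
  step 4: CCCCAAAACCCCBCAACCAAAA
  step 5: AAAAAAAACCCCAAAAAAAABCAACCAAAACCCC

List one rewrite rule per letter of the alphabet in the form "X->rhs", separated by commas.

A->C, B->BC, C->AA

  step 4 ⇒ step 5: CCCCAAAACCCCBCAACCAAAA ⇒ AA·AA·AA·AA·C·C·C·C·AA·AA·AA·AA·BC·AA·C·C·AA·AA·C·C·C·C
    A ↦ C
    B ↦ BC
    C ↦ AA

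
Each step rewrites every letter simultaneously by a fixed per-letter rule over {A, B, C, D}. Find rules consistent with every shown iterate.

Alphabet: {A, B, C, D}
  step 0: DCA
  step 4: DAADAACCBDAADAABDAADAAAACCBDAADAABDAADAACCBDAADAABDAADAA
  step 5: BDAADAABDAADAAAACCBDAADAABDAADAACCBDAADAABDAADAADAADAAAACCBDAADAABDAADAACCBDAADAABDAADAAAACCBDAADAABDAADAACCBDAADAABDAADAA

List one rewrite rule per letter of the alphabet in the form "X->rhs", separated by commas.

A->DAA, B->CC, C->A, D->B

  step 4 ⇒ step 5: DAADAACCBDAADAABDAADAAAACCBDAADAABDAADAACCBDAADAABDAADAA ⇒ B·DAA·DAA·B·DAA·DAA·A·A·CC·B·DAA·DAA·B·DAA·DAA·CC·B·DAA·DAA·B·DAA·DAA·DAA·DAA·A·A·CC·B·DAA·DAA·B·DAA·DAA·CC·B·DAA·DAA·B·DAA·DAA·A·A·CC·B·DAA·DAA·B·DAA·DAA·CC·B·DAA·DAA·B·DAA·DAA
    A ↦ DAA
    B ↦ CC
    C ↦ A
    D ↦ B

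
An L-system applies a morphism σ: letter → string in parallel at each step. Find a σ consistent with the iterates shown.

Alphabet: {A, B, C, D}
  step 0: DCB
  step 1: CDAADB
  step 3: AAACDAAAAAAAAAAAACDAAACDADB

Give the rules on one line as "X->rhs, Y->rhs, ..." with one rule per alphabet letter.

A->AA, B->DB, C->A, D->CDA

  step 0 ⇒ step 1: DCB ⇒ CDA·A·DB
    B ↦ DB
    C ↦ A
    D ↦ CDA
    A ↦ AA  (constrained at step 1)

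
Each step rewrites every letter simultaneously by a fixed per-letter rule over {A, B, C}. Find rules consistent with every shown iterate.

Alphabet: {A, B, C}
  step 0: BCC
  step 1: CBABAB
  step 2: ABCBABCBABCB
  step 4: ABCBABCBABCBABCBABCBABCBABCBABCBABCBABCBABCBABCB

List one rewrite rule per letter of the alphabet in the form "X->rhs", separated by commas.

  step 1 ⇒ step 2: CBABAB ⇒ AB·CB·AB·CB·AB·CB
    A ↦ AB
    B ↦ CB
    C ↦ AB

A->AB, B->CB, C->AB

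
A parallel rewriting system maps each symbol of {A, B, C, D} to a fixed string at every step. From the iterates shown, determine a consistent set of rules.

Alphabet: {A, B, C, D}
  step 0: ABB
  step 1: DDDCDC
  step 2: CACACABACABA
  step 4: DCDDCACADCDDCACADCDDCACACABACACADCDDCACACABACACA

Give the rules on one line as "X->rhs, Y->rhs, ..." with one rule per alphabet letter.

A->DD, B->DC, C->BA, D->CA

  step 1 ⇒ step 2: DDDCDC ⇒ CA·CA·CA·BA·CA·BA
    C ↦ BA
    D ↦ CA
  step 0 ⇒ step 1: ABB ⇒ DD·DC·DC
    A ↦ DD
  step 0 ⇒ step 1: ABB ⇒ DD·DC·DC
    B ↦ DC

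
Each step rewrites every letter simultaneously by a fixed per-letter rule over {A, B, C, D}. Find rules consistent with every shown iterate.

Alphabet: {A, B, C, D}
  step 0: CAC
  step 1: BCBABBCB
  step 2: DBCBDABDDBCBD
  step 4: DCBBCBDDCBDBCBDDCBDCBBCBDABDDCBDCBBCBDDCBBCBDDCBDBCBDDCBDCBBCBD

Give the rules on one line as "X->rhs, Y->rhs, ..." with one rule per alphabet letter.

A->AB, B->D, C->BCB, D->DCB

  step 1 ⇒ step 2: BCBABBCB ⇒ D·BCB·D·AB·D·D·BCB·D
    A ↦ AB
    B ↦ D
    C ↦ BCB
    D ↦ DCB  (constrained at step 2)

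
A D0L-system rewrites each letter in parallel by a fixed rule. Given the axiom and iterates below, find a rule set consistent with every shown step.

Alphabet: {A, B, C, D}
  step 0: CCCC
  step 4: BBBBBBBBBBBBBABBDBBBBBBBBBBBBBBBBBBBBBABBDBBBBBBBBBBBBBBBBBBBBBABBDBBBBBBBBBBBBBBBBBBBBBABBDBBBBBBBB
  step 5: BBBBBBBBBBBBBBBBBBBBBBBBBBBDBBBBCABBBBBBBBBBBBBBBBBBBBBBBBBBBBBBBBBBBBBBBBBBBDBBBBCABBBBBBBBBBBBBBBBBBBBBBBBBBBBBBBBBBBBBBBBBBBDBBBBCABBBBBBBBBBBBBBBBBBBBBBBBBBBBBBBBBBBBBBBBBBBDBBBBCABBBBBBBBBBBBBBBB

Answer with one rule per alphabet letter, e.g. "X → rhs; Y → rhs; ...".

A->BD, B->BB, C->BAB, D->CA

  step 4 ⇒ step 5: BBBBBBBBBBBBBABBDBBBBBBBBBBBBBBBBBBBBBABBDBBBBBBBBBBBBBBBBBBBBBABBDBBBBBBBBBBBBBBBBBBBBBABBDBBBBBBBB ⇒ BB·BB·BB·BB·BB·BB·BB·BB·BB·BB·BB·BB·BB·BD·BB·BB·CA·BB·BB·BB·BB·BB·BB·BB·BB·BB·BB·BB·BB·BB·BB·BB·BB·BB·BB·BB·BB·BB·BD·BB·BB·CA·BB·BB·BB·BB·BB·BB·BB·BB·BB·BB·BB·BB·BB·BB·BB·BB·BB·BB·BB·BB·BB·BD·BB·BB·CA·BB·BB·BB·BB·BB·BB·BB·BB·BB·BB·BB·BB·BB·BB·BB·BB·BB·BB·BB·BB·BB·BD·BB·BB·CA·BB·BB·BB·BB·BB·BB·BB·BB
    A ↦ BD
    B ↦ BB
    D ↦ CA
    C ↦ BAB  (constrained at step 0)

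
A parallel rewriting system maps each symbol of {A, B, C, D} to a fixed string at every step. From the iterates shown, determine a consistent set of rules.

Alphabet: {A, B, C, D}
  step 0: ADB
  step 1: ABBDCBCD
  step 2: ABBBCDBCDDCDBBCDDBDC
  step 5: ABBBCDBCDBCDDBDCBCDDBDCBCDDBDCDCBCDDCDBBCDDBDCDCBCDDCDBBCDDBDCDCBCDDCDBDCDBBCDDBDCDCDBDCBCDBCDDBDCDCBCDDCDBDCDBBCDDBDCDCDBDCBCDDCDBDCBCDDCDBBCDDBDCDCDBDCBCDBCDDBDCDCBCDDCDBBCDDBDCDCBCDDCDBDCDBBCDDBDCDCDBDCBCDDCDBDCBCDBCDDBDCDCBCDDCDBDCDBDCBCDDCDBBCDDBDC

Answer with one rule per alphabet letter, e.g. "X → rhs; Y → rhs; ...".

  step 1 ⇒ step 2: ABBDCBCD ⇒ ABB·BCD·BCD·DC·DB·BCD·DB·DC
    A ↦ ABB
    B ↦ BCD
    C ↦ DB
    D ↦ DC

A->ABB, B->BCD, C->DB, D->DC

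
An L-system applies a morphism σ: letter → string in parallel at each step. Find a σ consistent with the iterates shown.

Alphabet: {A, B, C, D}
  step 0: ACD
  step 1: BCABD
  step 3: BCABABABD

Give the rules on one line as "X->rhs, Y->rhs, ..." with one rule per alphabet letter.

  step 0 ⇒ step 1: ACD ⇒ B·CA·BD
    A ↦ B
    C ↦ CA
    D ↦ BD
    B ↦ A  (constrained at step 1)

A->B, B->A, C->CA, D->BD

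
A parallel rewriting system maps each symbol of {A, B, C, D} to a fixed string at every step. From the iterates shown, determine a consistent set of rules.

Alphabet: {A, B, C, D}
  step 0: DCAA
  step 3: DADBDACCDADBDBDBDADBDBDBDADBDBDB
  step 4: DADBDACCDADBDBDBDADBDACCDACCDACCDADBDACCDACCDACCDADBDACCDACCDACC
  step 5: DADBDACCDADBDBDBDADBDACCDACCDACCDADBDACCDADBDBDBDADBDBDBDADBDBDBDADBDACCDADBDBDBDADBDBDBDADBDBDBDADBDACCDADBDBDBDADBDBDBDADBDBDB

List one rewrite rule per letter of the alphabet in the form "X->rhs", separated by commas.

A->DB, B->CC, C->DB, D->DA

  step 4 ⇒ step 5: DADBDACCDADBDBDBDADBDACCDACCDACCDADBDACCDACCDACCDADBDACCDACCDACC ⇒ DA·DB·DA·CC·DA·DB·DB·DB·DA·DB·DA·CC·DA·CC·DA·CC·DA·DB·DA·CC·DA·DB·DB·DB·DA·DB·DB·DB·DA·DB·DB·DB·DA·DB·DA·CC·DA·DB·DB·DB·DA·DB·DB·DB·DA·DB·DB·DB·DA·DB·DA·CC·DA·DB·DB·DB·DA·DB·DB·DB·DA·DB·DB·DB
    A ↦ DB
    B ↦ CC
    C ↦ DB
    D ↦ DA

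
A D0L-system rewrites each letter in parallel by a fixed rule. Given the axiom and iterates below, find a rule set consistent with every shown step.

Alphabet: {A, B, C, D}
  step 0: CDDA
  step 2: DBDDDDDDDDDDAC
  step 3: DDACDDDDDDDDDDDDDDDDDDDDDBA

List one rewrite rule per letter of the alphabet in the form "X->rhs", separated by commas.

  step 2 ⇒ step 3: DBDDDDDDDDDDAC ⇒ DD·AC·DD·DD·DD·DD·DD·DD·DD·DD·DD·DD·DB·A
    A ↦ DB
    B ↦ AC
    C ↦ A
    D ↦ DD

A->DB, B->AC, C->A, D->DD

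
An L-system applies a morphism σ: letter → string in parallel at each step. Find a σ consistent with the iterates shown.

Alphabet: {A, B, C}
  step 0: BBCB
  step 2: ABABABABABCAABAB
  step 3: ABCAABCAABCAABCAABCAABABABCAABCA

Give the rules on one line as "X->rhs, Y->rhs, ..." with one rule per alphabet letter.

A->AB, B->CA, C->AB

  step 2 ⇒ step 3: ABABABABABCAABAB ⇒ AB·CA·AB·CA·AB·CA·AB·CA·AB·CA·AB·AB·AB·CA·AB·CA
    A ↦ AB
    B ↦ CA
    C ↦ AB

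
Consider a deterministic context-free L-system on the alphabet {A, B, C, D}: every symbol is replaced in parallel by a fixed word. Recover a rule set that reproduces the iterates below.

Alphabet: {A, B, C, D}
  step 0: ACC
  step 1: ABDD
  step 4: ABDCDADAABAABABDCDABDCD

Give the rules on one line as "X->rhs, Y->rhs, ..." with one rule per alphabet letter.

A->AB, B->DCD, C->D, D->A

  step 0 ⇒ step 1: ACC ⇒ AB·D·D
    A ↦ AB
    C ↦ D
    B ↦ DCD  (constrained at step 1)
    D ↦ A  (constrained at step 1)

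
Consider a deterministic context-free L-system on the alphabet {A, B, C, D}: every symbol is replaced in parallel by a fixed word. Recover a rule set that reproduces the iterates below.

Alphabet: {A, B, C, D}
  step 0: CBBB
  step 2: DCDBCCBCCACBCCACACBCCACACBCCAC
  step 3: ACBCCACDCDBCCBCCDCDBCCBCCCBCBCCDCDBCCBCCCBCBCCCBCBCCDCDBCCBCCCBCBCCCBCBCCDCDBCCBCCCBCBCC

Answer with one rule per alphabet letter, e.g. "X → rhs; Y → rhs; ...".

  step 2 ⇒ step 3: DCDBCCBCCACBCCACACBCCACACBCCAC ⇒ AC·BCC·AC·DCD·BCC·BCC·DCD·BCC·BCC·CBC·BCC·DCD·BCC·BCC·CBC·BCC·CBC·BCC·DCD·BCC·BCC·CBC·BCC·CBC·BCC·DCD·BCC·BCC·CBC·BCC
    A ↦ CBC
    B ↦ DCD
    C ↦ BCC
    D ↦ AC

A->CBC, B->DCD, C->BCC, D->AC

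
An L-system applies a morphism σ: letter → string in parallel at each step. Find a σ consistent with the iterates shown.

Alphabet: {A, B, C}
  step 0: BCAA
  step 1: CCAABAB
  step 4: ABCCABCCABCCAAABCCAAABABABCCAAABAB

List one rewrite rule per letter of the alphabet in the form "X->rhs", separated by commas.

  step 0 ⇒ step 1: BCAA ⇒ CC·A·AB·AB
    A ↦ AB
    B ↦ CC
    C ↦ A

A->AB, B->CC, C->A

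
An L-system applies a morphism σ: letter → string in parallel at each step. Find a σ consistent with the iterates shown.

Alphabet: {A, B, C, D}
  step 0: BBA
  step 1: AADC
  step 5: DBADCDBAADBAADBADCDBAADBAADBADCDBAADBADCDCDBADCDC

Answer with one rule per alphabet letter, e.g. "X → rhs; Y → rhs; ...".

  step 0 ⇒ step 1: BBA ⇒ A·A·DC
    A ↦ DC
    B ↦ A
    C ↦ AA  (constrained at step 1)
    D ↦ DB  (constrained at step 1)

A->DC, B->A, C->AA, D->DB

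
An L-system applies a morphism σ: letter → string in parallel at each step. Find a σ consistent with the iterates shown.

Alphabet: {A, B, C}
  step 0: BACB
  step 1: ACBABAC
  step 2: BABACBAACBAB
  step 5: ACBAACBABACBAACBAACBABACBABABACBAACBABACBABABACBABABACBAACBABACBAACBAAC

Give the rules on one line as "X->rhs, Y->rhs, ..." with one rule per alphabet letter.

  step 1 ⇒ step 2: ACBABAC ⇒ BA·B·AC·BA·AC·BA·B
    A ↦ BA
    B ↦ AC
    C ↦ B

A->BA, B->AC, C->B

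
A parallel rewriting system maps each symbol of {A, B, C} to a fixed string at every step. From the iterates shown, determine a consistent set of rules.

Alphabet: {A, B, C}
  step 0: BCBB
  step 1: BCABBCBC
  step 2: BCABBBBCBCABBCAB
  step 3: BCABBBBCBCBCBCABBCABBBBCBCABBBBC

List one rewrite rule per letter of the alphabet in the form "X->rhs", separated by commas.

  step 2 ⇒ step 3: BCABBBBCBCABBCAB ⇒ BC·AB·BB·BC·BC·BC·BC·AB·BC·AB·BB·BC·BC·AB·BB·BC
    A ↦ BB
    B ↦ BC
    C ↦ AB

A->BB, B->BC, C->AB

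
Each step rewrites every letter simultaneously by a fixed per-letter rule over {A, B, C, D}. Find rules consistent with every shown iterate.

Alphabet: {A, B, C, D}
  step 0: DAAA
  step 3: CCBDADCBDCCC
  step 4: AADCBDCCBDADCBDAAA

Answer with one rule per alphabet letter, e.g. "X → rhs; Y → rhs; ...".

  step 3 ⇒ step 4: CCBDADCBDCCC ⇒ A·A·D·CBD·C·CBD·A·D·CBD·A·A·A
    A ↦ C
    B ↦ D
    C ↦ A
    D ↦ CBD

A->C, B->D, C->A, D->CBD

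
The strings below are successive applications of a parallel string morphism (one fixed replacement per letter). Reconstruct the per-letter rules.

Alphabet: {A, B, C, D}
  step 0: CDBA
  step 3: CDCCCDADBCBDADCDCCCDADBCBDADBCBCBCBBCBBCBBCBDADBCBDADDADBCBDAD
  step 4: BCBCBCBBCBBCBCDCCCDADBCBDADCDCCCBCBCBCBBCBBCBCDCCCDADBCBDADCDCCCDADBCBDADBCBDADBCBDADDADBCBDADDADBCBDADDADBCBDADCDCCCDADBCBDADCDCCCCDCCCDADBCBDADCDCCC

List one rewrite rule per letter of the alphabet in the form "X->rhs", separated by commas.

A->DCC, B->DAD, C->BCB, D->C

  step 3 ⇒ step 4: CDCCCDADBCBDADCDCCCDADBCBDADBCBCBCBBCBBCBBCBDADBCBDADDADBCBDAD ⇒ BCB·C·BCB·BCB·BCB·C·DCC·C·DAD·BCB·DAD·C·DCC·C·BCB·C·BCB·BCB·BCB·C·DCC·C·DAD·BCB·DAD·C·DCC·C·DAD·BCB·DAD·BCB·DAD·BCB·DAD·DAD·BCB·DAD·DAD·BCB·DAD·DAD·BCB·DAD·C·DCC·C·DAD·BCB·DAD·C·DCC·C·C·DCC·C·DAD·BCB·DAD·C·DCC·C
    A ↦ DCC
    B ↦ DAD
    C ↦ BCB
    D ↦ C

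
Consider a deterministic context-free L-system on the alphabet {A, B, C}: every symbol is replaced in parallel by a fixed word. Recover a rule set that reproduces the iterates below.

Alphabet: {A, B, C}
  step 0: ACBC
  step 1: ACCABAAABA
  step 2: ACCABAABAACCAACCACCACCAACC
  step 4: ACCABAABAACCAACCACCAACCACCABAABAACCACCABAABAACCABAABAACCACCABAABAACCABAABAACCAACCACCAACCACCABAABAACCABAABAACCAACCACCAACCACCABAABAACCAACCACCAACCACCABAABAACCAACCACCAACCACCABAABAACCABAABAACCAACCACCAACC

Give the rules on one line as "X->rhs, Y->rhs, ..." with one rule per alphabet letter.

A->ACC, B->A, C->ABA

  step 1 ⇒ step 2: ACCABAAABA ⇒ ACC·ABA·ABA·ACC·A·ACC·ACC·ACC·A·ACC
    A ↦ ACC
    B ↦ A
    C ↦ ABA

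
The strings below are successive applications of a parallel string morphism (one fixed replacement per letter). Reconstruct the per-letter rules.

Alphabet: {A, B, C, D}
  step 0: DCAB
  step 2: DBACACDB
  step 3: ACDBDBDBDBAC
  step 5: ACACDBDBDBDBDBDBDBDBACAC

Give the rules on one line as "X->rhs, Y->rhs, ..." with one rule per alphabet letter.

A->DB, B->C, C->DB, D->A

  step 2 ⇒ step 3: DBACACDB ⇒ A·C·DB·DB·DB·DB·A·C
    A ↦ DB
    B ↦ C
    C ↦ DB
    D ↦ A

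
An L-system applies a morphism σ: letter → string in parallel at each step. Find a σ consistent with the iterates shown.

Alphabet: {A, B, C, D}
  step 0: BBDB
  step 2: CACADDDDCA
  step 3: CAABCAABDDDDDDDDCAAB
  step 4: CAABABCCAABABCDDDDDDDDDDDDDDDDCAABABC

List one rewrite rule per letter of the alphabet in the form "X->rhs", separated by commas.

  step 3 ⇒ step 4: CAABCAABDDDDDDDDCAAB ⇒ CA·AB·AB·C·CA·AB·AB·C·DD·DD·DD·DD·DD·DD·DD·DD·CA·AB·AB·C
    A ↦ AB
    B ↦ C
    C ↦ CA
    D ↦ DD

A->AB, B->C, C->CA, D->DD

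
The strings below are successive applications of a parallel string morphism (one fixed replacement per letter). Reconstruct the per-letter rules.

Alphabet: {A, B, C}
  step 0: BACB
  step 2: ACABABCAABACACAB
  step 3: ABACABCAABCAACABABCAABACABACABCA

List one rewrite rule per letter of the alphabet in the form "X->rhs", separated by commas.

A->AB, B->CA, C->AC

  step 2 ⇒ step 3: ACABABCAABACACAB ⇒ AB·AC·AB·CA·AB·CA·AC·AB·AB·CA·AB·AC·AB·AC·AB·CA
    A ↦ AB
    B ↦ CA
    C ↦ AC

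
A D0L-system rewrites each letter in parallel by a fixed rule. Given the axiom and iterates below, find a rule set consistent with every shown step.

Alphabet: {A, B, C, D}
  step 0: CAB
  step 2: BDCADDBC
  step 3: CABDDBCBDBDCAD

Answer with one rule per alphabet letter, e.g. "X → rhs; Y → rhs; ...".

  step 2 ⇒ step 3: BDCADDBC ⇒ CA·BD·D·BC·BD·BD·CA·D
    A ↦ BC
    B ↦ CA
    C ↦ D
    D ↦ BD

A->BC, B->CA, C->D, D->BD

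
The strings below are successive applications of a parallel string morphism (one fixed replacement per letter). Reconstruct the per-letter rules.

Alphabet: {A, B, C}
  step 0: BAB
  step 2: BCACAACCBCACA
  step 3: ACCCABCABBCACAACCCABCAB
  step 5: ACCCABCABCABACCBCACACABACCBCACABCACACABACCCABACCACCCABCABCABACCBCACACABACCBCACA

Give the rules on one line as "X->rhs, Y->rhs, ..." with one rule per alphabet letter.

A->B, B->ACC, C->CA

  step 2 ⇒ step 3: BCACAACCBCACA ⇒ ACC·CA·B·CA·B·B·CA·CA·ACC·CA·B·CA·B
    A ↦ B
    B ↦ ACC
    C ↦ CA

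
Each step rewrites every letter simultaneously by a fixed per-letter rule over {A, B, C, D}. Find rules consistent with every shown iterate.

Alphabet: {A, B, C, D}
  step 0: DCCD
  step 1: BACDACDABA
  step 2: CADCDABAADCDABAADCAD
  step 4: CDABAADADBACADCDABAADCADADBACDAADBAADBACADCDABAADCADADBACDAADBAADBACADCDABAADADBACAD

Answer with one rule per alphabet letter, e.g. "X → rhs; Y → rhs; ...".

A->AD, B->C, C->CDA, D->BA

  step 1 ⇒ step 2: BACDACDABA ⇒ C·AD·CDA·BA·AD·CDA·BA·AD·C·AD
    A ↦ AD
    B ↦ C
    C ↦ CDA
    D ↦ BA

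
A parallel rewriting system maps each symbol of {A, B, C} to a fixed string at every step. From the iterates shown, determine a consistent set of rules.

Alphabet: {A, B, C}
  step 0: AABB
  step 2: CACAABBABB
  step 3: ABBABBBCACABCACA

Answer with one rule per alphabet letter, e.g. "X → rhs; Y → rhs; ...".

  step 2 ⇒ step 3: CACAABBABB ⇒ AB·B·AB·B·B·CA·CA·B·CA·CA
    A ↦ B
    B ↦ CA
    C ↦ AB

A->B, B->CA, C->AB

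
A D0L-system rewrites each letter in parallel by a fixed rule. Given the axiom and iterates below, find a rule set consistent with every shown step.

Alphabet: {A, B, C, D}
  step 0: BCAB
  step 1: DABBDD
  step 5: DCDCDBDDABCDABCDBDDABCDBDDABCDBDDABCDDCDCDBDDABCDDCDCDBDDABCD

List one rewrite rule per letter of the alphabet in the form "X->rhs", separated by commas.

  step 0 ⇒ step 1: BCAB ⇒ D·AB·BD·D
    A ↦ BD
    B ↦ D
    C ↦ AB
    D ↦ CD  (constrained at step 1)

A->BD, B->D, C->AB, D->CD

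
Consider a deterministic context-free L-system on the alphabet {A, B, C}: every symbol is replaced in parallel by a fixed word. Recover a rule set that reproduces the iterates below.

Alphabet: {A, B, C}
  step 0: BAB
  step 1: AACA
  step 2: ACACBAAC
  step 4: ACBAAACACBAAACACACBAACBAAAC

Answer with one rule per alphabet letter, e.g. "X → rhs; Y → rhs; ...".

  step 1 ⇒ step 2: AACA ⇒ AC·AC·BA·AC
    A ↦ AC
    C ↦ BA
  step 0 ⇒ step 1: BAB ⇒ A·AC·A
    B ↦ A

A->AC, B->A, C->BA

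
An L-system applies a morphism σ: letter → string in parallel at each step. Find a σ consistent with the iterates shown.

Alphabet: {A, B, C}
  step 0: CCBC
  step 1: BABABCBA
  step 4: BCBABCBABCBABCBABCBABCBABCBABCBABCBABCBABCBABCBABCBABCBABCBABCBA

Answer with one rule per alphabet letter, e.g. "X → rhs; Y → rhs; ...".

A->BA, B->BC, C->BA

  step 0 ⇒ step 1: CCBC ⇒ BA·BA·BC·BA
    B ↦ BC
    C ↦ BA
    A ↦ BA  (constrained at step 1)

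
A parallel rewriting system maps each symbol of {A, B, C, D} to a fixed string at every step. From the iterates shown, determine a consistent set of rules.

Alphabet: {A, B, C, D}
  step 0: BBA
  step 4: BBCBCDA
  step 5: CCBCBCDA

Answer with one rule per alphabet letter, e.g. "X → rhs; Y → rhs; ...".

A->DA, B->C, C->B, D->C

  step 4 ⇒ step 5: BBCBCDA ⇒ C·C·B·C·B·C·DA
    A ↦ DA
    B ↦ C
    C ↦ B
    D ↦ C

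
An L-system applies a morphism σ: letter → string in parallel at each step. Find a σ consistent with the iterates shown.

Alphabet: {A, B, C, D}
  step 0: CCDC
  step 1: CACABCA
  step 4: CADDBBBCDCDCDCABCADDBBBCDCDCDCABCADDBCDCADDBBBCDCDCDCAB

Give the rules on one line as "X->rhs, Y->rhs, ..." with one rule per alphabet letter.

A->DDB, B->CD, C->CA, D->B

  step 0 ⇒ step 1: CCDC ⇒ CA·CA·B·CA
    C ↦ CA
    D ↦ B
    A ↦ DDB  (constrained at step 1)
    B ↦ CD  (constrained at step 1)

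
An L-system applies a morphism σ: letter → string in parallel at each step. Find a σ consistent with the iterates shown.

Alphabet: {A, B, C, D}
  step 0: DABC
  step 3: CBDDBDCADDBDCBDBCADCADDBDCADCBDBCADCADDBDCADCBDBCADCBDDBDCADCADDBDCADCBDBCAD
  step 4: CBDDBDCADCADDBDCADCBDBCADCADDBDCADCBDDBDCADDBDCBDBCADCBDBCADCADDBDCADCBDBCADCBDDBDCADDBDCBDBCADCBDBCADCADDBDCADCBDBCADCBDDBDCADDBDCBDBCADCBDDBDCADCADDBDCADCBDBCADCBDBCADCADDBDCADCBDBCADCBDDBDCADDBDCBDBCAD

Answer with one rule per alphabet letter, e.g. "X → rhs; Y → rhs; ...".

  step 3 ⇒ step 4: CBDDBDCADDBDCBDBCADCADDBDCADCBDBCADCADDBDCADCBDBCADCBDDBDCADCADDBDCADCBDBCAD ⇒ CBD·DBD·CAD·CAD·DBD·CAD·CBD·B·CAD·CAD·DBD·CAD·CBD·DBD·CAD·DBD·CBD·B·CAD·CBD·B·CAD·CAD·DBD·CAD·CBD·B·CAD·CBD·DBD·CAD·DBD·CBD·B·CAD·CBD·B·CAD·CAD·DBD·CAD·CBD·B·CAD·CBD·DBD·CAD·DBD·CBD·B·CAD·CBD·DBD·CAD·CAD·DBD·CAD·CBD·B·CAD·CBD·B·CAD·CAD·DBD·CAD·CBD·B·CAD·CBD·DBD·CAD·DBD·CBD·B·CAD
    A ↦ B
    B ↦ DBD
    C ↦ CBD
    D ↦ CAD

A->B, B->DBD, C->CBD, D->CAD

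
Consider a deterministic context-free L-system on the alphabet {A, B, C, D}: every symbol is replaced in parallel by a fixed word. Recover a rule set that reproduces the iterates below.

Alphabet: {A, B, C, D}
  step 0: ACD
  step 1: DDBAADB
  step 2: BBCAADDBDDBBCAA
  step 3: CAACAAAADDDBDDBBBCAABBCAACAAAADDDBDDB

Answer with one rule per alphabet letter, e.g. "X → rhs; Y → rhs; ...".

  step 2 ⇒ step 3: BBCAADDBDDBBCAA ⇒ CAA·CAA·AAD·DDB·DDB·B·B·CAA·B·B·CAA·CAA·AAD·DDB·DDB
    A ↦ DDB
    B ↦ CAA
    C ↦ AAD
    D ↦ B

A->DDB, B->CAA, C->AAD, D->B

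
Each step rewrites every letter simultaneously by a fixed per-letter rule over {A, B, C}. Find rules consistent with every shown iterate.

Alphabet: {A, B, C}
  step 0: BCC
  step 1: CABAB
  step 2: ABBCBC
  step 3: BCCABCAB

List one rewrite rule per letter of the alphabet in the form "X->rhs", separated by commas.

A->B, B->C, C->AB

  step 2 ⇒ step 3: ABBCBC ⇒ B·C·C·AB·C·AB
    A ↦ B
    B ↦ C
    C ↦ AB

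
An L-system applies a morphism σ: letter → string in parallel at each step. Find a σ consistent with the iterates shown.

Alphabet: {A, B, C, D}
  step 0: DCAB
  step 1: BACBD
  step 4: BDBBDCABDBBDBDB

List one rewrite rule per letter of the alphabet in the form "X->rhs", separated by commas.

A->C, B->BD, C->A, D->B

  step 0 ⇒ step 1: DCAB ⇒ B·A·C·BD
    A ↦ C
    B ↦ BD
    C ↦ A
    D ↦ B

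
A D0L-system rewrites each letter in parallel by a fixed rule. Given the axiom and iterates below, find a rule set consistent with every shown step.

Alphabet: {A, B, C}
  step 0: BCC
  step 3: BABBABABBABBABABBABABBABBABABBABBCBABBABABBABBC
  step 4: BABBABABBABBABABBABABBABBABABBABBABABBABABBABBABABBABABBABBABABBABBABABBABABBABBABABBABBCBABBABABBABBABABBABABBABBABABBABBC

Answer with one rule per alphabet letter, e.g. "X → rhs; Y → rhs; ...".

  step 3 ⇒ step 4: BABBABABBABBABABBABABBABBABABBABBCBABBABABBABBC ⇒ BAB·BA·BAB·BAB·BA·BAB·BA·BAB·BAB·BA·BAB·BAB·BA·BAB·BA·BAB·BAB·BA·BAB·BA·BAB·BAB·BA·BAB·BAB·BA·BAB·BA·BAB·BAB·BA·BAB·BAB·BC·BAB·BA·BAB·BAB·BA·BAB·BA·BAB·BAB·BA·BAB·BAB·BC
    A ↦ BA
    B ↦ BAB
    C ↦ BC

A->BA, B->BAB, C->BC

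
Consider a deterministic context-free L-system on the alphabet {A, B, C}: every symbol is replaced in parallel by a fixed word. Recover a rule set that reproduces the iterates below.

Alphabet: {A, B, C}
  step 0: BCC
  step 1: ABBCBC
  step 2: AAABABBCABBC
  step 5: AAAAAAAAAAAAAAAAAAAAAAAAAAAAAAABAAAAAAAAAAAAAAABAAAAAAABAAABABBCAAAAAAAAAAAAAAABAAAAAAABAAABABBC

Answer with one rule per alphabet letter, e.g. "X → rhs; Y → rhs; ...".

  step 1 ⇒ step 2: ABBCBC ⇒ AA·AB·AB·BC·AB·BC
    A ↦ AA
    B ↦ AB
    C ↦ BC

A->AA, B->AB, C->BC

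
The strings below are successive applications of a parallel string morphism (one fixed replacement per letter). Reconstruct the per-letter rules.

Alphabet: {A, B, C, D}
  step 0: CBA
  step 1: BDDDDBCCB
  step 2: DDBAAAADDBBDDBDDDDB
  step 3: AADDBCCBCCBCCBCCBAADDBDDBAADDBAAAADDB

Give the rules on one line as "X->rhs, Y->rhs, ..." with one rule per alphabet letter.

A->CCB, B->DDB, C->BDD, D->A

  step 2 ⇒ step 3: DDBAAAADDBBDDBDDDDB ⇒ A·A·DDB·CCB·CCB·CCB·CCB·A·A·DDB·DDB·A·A·DDB·A·A·A·A·DDB
    A ↦ CCB
    B ↦ DDB
    D ↦ A
  step 0 ⇒ step 1: CBA ⇒ BDD·DDB·CCB
    C ↦ BDD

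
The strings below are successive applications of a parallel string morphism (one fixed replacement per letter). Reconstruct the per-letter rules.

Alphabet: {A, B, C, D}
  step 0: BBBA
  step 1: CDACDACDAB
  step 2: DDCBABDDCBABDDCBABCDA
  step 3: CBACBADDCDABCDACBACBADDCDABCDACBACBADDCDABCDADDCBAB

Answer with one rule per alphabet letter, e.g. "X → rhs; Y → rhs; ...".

  step 2 ⇒ step 3: DDCBABDDCBABDDCBABCDA ⇒ CBA·CBA·DD·CDA·B·CDA·CBA·CBA·DD·CDA·B·CDA·CBA·CBA·DD·CDA·B·CDA·DD·CBA·B
    A ↦ B
    B ↦ CDA
    C ↦ DD
    D ↦ CBA

A->B, B->CDA, C->DD, D->CBA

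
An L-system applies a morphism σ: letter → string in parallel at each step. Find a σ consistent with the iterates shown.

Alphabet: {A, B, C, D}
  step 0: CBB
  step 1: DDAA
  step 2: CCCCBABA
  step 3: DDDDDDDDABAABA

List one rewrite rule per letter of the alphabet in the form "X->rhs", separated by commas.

A->BA, B->A, C->DD, D->CC

  step 2 ⇒ step 3: CCCCBABA ⇒ DD·DD·DD·DD·A·BA·A·BA
    A ↦ BA
    B ↦ A
    C ↦ DD
  step 1 ⇒ step 2: DDAA ⇒ CC·CC·BA·BA
    D ↦ CC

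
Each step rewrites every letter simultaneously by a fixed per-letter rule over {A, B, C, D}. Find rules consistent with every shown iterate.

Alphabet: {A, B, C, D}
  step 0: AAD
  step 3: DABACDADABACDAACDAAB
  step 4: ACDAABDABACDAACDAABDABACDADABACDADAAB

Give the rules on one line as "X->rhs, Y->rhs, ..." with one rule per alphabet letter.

A->DA, B->AB, C->B, D->AC

  step 3 ⇒ step 4: DABACDADABACDAACDAAB ⇒ AC·DA·AB·DA·B·AC·DA·AC·DA·AB·DA·B·AC·DA·DA·B·AC·DA·DA·AB
    A ↦ DA
    B ↦ AB
    C ↦ B
    D ↦ AC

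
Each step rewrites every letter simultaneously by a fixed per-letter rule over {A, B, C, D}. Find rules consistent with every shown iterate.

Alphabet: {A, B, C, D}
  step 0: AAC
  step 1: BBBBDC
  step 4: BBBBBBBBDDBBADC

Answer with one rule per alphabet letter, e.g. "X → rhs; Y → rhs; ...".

  step 0 ⇒ step 1: AAC ⇒ BB·BB·DC
    A ↦ BB
    C ↦ DC
    B ↦ D  (constrained at step 1)
    D ↦ A  (constrained at step 1)

A->BB, B->D, C->DC, D->A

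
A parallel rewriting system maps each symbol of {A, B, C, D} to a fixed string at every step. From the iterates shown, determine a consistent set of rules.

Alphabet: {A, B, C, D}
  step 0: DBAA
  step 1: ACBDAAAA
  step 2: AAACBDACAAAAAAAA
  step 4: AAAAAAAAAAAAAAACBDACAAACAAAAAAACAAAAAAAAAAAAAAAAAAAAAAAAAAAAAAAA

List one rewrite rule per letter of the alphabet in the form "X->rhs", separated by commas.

A->AA, B->BD, C->AC, D->AC

  step 1 ⇒ step 2: ACBDAAAA ⇒ AA·AC·BD·AC·AA·AA·AA·AA
    A ↦ AA
    B ↦ BD
    C ↦ AC
    D ↦ AC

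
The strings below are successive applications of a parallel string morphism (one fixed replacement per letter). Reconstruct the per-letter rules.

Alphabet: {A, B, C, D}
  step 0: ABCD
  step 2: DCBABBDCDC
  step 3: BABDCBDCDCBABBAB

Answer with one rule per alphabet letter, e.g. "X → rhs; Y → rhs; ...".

  step 2 ⇒ step 3: DCBABBDCDC ⇒ B·AB·DC·B·DC·DC·B·AB·B·AB
    A ↦ B
    B ↦ DC
    C ↦ AB
    D ↦ B

A->B, B->DC, C->AB, D->B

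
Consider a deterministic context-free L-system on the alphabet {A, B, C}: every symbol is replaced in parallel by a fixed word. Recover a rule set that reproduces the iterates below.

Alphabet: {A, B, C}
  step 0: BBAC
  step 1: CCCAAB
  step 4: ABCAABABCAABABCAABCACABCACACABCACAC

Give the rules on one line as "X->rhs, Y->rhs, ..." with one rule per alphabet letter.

A->CA, B->C, C->AB

  step 0 ⇒ step 1: BBAC ⇒ C·C·CA·AB
    A ↦ CA
    B ↦ C
    C ↦ AB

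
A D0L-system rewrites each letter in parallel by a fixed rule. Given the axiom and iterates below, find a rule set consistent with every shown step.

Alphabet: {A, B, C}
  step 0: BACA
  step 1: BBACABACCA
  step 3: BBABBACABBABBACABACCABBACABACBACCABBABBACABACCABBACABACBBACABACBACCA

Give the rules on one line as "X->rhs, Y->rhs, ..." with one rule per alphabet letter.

  step 0 ⇒ step 1: BACA ⇒ BBA·CA·BAC·CA
    A ↦ CA
    B ↦ BBA
    C ↦ BAC

A->CA, B->BBA, C->BAC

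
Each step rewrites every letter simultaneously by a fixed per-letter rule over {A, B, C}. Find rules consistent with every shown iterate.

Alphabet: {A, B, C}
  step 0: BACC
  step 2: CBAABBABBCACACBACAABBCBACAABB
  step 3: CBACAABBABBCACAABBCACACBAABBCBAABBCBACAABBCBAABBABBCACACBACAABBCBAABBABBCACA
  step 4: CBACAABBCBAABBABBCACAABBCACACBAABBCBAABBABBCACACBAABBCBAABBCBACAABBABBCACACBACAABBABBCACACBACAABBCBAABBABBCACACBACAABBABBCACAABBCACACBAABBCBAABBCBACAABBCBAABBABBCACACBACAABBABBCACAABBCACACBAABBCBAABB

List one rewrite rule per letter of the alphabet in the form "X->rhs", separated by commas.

  step 3 ⇒ step 4: CBACAABBABBCACAABBCACACBAABBCBAABBCBACAABBCBAABBABBCACACBACAABBCBAABBABBCACA ⇒ CBA·CA·ABB·CBA·ABB·ABB·CA·CA·ABB·CA·CA·CBA·ABB·CBA·ABB·ABB·CA·CA·CBA·ABB·CBA·ABB·CBA·CA·ABB·ABB·CA·CA·CBA·CA·ABB·ABB·CA·CA·CBA·CA·ABB·CBA·ABB·ABB·CA·CA·CBA·CA·ABB·ABB·CA·CA·ABB·CA·CA·CBA·ABB·CBA·ABB·CBA·CA·ABB·CBA·ABB·ABB·CA·CA·CBA·CA·ABB·ABB·CA·CA·ABB·CA·CA·CBA·ABB·CBA·ABB
    A ↦ ABB
    B ↦ CA
    C ↦ CBA

A->ABB, B->CA, C->CBA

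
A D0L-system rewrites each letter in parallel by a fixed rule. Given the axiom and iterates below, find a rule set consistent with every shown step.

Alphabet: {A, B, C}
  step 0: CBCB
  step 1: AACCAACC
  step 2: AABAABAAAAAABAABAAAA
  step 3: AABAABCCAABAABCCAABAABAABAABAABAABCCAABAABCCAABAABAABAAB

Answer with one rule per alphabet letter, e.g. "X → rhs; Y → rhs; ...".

A->AAB, B->CC, C->AA

  step 2 ⇒ step 3: AABAABAAAAAABAABAAAA ⇒ AAB·AAB·CC·AAB·AAB·CC·AAB·AAB·AAB·AAB·AAB·AAB·CC·AAB·AAB·CC·AAB·AAB·AAB·AAB
    A ↦ AAB
    B ↦ CC
  step 0 ⇒ step 1: CBCB ⇒ AA·CC·AA·CC
    C ↦ AA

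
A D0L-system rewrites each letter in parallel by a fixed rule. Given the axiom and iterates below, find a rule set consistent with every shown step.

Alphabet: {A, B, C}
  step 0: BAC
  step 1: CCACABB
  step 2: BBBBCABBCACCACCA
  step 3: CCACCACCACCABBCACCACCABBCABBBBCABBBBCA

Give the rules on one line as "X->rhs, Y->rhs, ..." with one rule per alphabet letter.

A->CA, B->CCA, C->BB

  step 2 ⇒ step 3: BBBBCABBCACCACCA ⇒ CCA·CCA·CCA·CCA·BB·CA·CCA·CCA·BB·CA·BB·BB·CA·BB·BB·CA
    A ↦ CA
    B ↦ CCA
    C ↦ BB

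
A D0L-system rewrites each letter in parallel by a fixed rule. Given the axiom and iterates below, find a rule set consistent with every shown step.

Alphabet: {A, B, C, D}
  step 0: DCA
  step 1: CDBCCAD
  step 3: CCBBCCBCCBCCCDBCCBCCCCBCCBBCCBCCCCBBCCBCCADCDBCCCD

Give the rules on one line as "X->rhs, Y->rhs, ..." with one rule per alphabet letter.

A->AD, B->CCB, C->BCC, D->CD

  step 0 ⇒ step 1: DCA ⇒ CD·BCC·AD
    A ↦ AD
    C ↦ BCC
    D ↦ CD
    B ↦ CCB  (constrained at step 1)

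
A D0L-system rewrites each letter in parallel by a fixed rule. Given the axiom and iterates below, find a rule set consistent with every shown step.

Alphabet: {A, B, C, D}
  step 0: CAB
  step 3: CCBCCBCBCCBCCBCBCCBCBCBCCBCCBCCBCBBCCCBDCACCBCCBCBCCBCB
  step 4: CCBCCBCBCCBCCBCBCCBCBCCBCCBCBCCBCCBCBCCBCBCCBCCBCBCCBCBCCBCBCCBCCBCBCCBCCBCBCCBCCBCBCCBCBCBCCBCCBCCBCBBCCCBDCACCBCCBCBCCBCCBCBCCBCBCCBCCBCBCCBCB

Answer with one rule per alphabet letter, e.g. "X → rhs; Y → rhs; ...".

A->DCA, B->CB, C->CCB, D->BC

  step 3 ⇒ step 4: CCBCCBCBCCBCCBCBCCBCBCBCCBCCBCCBCBBCCCBDCACCBCCBCBCCBCB ⇒ CCB·CCB·CB·CCB·CCB·CB·CCB·CB·CCB·CCB·CB·CCB·CCB·CB·CCB·CB·CCB·CCB·CB·CCB·CB·CCB·CB·CCB·CCB·CB·CCB·CCB·CB·CCB·CCB·CB·CCB·CB·CB·CCB·CCB·CCB·CB·BC·CCB·DCA·CCB·CCB·CB·CCB·CCB·CB·CCB·CB·CCB·CCB·CB·CCB·CB
    A ↦ DCA
    B ↦ CB
    C ↦ CCB
    D ↦ BC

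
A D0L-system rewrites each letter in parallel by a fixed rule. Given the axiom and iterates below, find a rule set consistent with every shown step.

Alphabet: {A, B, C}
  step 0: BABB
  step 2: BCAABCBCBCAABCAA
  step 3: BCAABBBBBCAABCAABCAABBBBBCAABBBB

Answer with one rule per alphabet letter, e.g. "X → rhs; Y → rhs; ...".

A->BB, B->BC, C->AA

  step 2 ⇒ step 3: BCAABCBCBCAABCAA ⇒ BC·AA·BB·BB·BC·AA·BC·AA·BC·AA·BB·BB·BC·AA·BB·BB
    A ↦ BB
    B ↦ BC
    C ↦ AA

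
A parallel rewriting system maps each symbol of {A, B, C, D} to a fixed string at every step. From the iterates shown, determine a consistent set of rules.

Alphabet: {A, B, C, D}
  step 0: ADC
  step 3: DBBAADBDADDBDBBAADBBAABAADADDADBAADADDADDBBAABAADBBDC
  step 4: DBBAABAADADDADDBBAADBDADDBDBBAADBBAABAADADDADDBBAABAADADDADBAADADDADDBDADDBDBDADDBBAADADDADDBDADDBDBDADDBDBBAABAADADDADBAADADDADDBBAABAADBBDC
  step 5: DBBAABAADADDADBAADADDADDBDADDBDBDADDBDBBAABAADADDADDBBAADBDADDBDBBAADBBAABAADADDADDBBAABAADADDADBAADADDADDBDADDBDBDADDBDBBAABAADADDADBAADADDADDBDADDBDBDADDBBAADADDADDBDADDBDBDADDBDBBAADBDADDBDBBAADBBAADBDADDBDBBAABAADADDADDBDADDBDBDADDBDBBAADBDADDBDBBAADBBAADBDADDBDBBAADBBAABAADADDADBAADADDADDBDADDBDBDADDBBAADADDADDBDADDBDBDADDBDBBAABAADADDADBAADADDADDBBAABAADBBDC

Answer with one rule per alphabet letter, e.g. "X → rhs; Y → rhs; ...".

A->DAD, B->BAA, C->BDC, D->DB

  step 4 ⇒ step 5: DBBAABAADADDADDBBAADBDADDBDBBAADBBAABAADADDADDBBAABAADADDADBAADADDADDBDADDBDBDADDBBAADADDADDBDADDBDBDADDBDBBAABAADADDADBAADADDADDBBAABAADBBDC ⇒ DB·BAA·BAA·DAD·DAD·BAA·DAD·DAD·DB·DAD·DB·DB·DAD·DB·DB·BAA·BAA·DAD·DAD·DB·BAA·DB·DAD·DB·DB·BAA·DB·BAA·BAA·DAD·DAD·DB·BAA·BAA·DAD·DAD·BAA·DAD·DAD·DB·DAD·DB·DB·DAD·DB·DB·BAA·BAA·DAD·DAD·BAA·DAD·DAD·DB·DAD·DB·DB·DAD·DB·BAA·DAD·DAD·DB·DAD·DB·DB·DAD·DB·DB·BAA·DB·DAD·DB·DB·BAA·DB·BAA·DB·DAD·DB·DB·BAA·BAA·DAD·DAD·DB·DAD·DB·DB·DAD·DB·DB·BAA·DB·DAD·DB·DB·BAA·DB·BAA·DB·DAD·DB·DB·BAA·DB·BAA·BAA·DAD·DAD·BAA·DAD·DAD·DB·DAD·DB·DB·DAD·DB·BAA·DAD·DAD·DB·DAD·DB·DB·DAD·DB·DB·BAA·BAA·DAD·DAD·BAA·DAD·DAD·DB·BAA·BAA·DB·BDC
    A ↦ DAD
    B ↦ BAA
    C ↦ BDC
    D ↦ DB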